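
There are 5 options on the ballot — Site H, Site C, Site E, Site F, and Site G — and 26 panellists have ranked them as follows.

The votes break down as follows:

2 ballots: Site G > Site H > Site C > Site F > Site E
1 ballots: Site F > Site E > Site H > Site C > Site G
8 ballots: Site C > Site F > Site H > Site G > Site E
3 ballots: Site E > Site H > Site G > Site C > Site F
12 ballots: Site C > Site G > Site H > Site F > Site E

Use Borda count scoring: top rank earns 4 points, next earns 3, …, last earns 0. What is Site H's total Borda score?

Borda scores:
  Site H: 2·3 + 2 + 8·2 + 3·3 + 12·2 = 57
  Site C: 2·2 + 1 + 8·4 + 3·1 + 12·4 = 88
  Site E: 2·0 + 3 + 8·0 + 3·4 + 12·0 = 15
  Site F: 2·1 + 4 + 8·3 + 3·0 + 12·1 = 42
  Site G: 2·4 + 0 + 8·1 + 3·2 + 12·3 = 58

57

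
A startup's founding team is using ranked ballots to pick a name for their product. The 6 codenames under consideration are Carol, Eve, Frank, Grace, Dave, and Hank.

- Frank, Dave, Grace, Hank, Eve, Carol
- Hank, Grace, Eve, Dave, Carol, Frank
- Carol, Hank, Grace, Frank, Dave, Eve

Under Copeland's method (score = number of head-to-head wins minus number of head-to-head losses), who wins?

Pairwise results:
  Carol vs Eve: Eve wins 2–1.
  Carol vs Frank: Carol wins 2–1.
  Carol vs Grace: Grace wins 2–1.
  Carol vs Dave: Dave wins 2–1.
  Carol vs Hank: Hank wins 2–1.
  Eve vs Frank: Frank wins 2–1.
  Eve vs Grace: Grace wins 3–0.
  Eve vs Dave: Dave wins 2–1.
  Eve vs Hank: Hank wins 3–0.
  Frank vs Grace: Grace wins 2–1.
  Frank vs Dave: Frank wins 2–1.
  Frank vs Hank: Hank wins 2–1.
  Grace vs Dave: Grace wins 2–1.
  Grace vs Hank: Hank wins 2–1.
  Dave vs Hank: Hank wins 2–1.
Copeland scores (wins − losses):
  Carol: 1 − 4 = -3
  Eve: 1 − 4 = -3
  Frank: 2 − 3 = -1
  Grace: 4 − 1 = 3
  Dave: 2 − 3 = -1
  Hank: 5 − 0 = 5
Hank has the best Copeland score.

Hank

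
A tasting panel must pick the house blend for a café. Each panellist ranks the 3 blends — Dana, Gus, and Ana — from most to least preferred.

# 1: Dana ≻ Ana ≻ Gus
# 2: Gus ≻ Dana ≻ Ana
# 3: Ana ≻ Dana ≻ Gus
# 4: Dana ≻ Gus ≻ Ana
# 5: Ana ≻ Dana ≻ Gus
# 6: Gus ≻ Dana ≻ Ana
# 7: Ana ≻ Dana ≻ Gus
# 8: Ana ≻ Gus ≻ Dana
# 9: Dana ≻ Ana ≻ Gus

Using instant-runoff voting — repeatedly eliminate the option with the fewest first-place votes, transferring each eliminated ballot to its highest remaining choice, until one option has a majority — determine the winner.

Dana

Round 1: Ana 4, Dana 3, Gus 2. Gus has the fewest and is eliminated.
Round 2: Dana 5, Ana 4. Dana has a majority.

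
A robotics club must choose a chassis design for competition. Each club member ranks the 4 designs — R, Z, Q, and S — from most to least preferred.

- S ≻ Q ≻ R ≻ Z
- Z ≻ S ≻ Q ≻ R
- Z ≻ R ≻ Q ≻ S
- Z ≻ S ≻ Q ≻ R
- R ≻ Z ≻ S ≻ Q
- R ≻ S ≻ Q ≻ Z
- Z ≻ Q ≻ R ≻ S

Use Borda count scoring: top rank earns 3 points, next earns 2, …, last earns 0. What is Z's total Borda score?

Borda scores:
  R: 1 + 0 + 2 + 0 + 3 + 3 + 1 = 10
  Z: 0 + 3 + 3 + 3 + 2 + 0 + 3 = 14
  Q: 2 + 1 + 1 + 1 + 0 + 1 + 2 = 8
  S: 3 + 2 + 0 + 2 + 1 + 2 + 0 = 10

14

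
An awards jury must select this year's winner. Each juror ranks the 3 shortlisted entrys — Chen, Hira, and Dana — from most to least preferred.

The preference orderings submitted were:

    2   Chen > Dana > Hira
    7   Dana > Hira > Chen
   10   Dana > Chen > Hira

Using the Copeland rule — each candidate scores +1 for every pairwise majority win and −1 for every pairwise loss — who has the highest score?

Dana

Pairwise results:
  Chen vs Hira: Chen wins 12–7.
  Chen vs Dana: Dana wins 17–2.
  Hira vs Dana: Dana wins 19–0.
Copeland scores (wins − losses):
  Chen: 1 − 1 = 0
  Hira: 0 − 2 = -2
  Dana: 2 − 0 = 2
Dana has the best Copeland score.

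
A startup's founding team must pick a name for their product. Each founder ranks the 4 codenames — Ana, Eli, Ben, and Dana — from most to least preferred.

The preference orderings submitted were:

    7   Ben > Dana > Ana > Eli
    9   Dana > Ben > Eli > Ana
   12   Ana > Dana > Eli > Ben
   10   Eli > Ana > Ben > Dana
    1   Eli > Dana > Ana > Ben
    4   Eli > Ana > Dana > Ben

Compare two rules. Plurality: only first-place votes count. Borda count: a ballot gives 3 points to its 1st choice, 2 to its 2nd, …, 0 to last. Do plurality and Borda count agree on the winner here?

No

Plurality first-place counts: Ana 12, Eli 15, Ben 7, Dana 9 → Eli.
Borda totals: Ana 72, Eli 66, Ben 49, Dana 71 → Ana.
The two rules disagree: plurality picks Eli, Borda picks Ana.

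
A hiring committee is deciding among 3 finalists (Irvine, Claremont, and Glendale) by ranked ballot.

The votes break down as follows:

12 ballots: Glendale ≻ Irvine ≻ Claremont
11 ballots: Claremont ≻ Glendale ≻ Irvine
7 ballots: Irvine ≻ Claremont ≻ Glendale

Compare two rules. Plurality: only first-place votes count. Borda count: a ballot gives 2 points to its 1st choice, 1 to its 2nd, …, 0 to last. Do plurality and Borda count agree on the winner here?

Plurality first-place counts: Irvine 7, Claremont 11, Glendale 12 → Glendale.
Borda totals: Irvine 26, Claremont 29, Glendale 35 → Glendale.
The two rules agree on Glendale.

Yes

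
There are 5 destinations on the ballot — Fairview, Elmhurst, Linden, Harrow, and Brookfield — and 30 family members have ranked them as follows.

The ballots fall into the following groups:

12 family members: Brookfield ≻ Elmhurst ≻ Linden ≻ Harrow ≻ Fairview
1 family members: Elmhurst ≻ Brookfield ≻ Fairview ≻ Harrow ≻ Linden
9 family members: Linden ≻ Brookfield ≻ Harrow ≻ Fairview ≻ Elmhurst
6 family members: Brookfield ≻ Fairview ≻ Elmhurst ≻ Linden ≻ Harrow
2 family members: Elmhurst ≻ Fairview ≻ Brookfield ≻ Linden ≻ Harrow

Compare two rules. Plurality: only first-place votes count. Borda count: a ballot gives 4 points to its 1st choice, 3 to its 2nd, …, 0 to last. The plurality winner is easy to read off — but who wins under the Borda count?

Plurality first-place counts: Fairview 0, Elmhurst 3, Linden 9, Harrow 0, Brookfield 18 → Brookfield.
Borda totals: Fairview 35, Elmhurst 60, Linden 68, Harrow 31, Brookfield 106 → Brookfield.

Brookfield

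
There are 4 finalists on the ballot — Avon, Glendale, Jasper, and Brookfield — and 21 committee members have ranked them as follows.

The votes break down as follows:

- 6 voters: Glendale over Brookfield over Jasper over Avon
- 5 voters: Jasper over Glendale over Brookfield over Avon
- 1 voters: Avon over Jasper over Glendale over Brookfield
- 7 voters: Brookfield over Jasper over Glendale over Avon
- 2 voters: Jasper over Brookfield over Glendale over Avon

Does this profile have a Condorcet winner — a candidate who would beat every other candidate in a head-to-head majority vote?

Head-to-head results (21 voters total):
Avon vs Glendale: Glendale wins 20–1.
Avon vs Jasper: Jasper wins 20–1.
Avon vs Brookfield: Brookfield wins 20–1.
Glendale vs Jasper: Jasper wins 15–6.
Glendale vs Brookfield: Glendale wins 12–9.
Jasper vs Brookfield: Brookfield wins 13–8.
No candidate beats all others: Glendale beats Brookfield beats Jasper beats Glendale, a majority cycle.

No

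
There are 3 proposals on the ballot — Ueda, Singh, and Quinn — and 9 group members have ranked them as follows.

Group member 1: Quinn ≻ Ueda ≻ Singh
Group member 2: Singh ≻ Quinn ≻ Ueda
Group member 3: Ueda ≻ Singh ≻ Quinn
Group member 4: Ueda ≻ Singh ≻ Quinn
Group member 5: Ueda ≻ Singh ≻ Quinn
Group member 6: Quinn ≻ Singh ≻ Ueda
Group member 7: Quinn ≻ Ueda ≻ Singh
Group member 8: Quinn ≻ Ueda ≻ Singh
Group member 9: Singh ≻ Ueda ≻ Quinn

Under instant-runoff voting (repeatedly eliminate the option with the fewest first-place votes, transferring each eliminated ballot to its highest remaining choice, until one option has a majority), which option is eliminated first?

Singh

Round 1: Quinn 4, Ueda 3, Singh 2. Singh has the fewest and is eliminated.
Round 2: Quinn 5, Ueda 4. Quinn has a majority.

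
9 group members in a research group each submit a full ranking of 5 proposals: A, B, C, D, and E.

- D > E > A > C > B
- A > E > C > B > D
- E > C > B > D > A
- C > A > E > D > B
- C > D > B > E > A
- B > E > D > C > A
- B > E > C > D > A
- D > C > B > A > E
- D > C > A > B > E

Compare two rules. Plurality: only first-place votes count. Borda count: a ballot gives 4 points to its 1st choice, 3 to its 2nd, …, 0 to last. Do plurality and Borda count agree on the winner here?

No

Plurality first-place counts: A 1, B 2, C 2, D 3, E 1 → D.
Borda totals: A 12, B 16, C 23, D 20, E 19 → C.
The two rules disagree: plurality picks D, Borda picks C.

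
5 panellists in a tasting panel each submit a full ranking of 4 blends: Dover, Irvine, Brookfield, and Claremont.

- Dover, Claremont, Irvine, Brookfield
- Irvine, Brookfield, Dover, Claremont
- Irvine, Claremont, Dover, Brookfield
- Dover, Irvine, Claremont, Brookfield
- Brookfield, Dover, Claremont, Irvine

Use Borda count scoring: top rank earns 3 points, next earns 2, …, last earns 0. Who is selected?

Borda scores:
  Dover: 3 + 1 + 1 + 3 + 2 = 10
  Irvine: 1 + 3 + 3 + 2 + 0 = 9
  Brookfield: 0 + 2 + 0 + 0 + 3 = 5
  Claremont: 2 + 0 + 2 + 1 + 1 = 6
Dover has the highest total.

Dover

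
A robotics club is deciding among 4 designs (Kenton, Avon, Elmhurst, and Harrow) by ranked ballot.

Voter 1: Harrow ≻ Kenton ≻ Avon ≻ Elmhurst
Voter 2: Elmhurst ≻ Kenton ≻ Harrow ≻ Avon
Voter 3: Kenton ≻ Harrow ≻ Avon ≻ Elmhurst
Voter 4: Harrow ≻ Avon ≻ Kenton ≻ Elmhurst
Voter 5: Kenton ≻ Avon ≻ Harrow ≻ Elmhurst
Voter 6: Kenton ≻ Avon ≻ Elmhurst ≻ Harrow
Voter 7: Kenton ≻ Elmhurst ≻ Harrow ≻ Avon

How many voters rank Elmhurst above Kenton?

1

Ballots ranking Elmhurst above Kenton: 1.
Ballots ranking Kenton above Elmhurst: 6.
So 1 of 7 voters prefer Elmhurst to Kenton.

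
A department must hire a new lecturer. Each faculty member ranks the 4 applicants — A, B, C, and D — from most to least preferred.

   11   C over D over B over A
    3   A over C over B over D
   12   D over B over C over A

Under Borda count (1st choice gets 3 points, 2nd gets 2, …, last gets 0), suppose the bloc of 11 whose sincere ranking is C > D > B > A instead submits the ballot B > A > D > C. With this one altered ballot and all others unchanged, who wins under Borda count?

B

Borda totals with the altered ballot: A 31, B 60, C 18, D 47.
The switch changes the winner from D to B.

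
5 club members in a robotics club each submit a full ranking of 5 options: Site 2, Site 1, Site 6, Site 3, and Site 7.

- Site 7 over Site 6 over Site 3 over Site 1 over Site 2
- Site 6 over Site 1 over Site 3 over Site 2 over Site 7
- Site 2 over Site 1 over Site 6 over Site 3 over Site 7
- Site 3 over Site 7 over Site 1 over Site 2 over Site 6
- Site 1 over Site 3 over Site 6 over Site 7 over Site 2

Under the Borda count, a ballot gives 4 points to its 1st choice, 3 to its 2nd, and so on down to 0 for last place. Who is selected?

Borda scores:
  Site 2: 0 + 1 + 4 + 1 + 0 = 6
  Site 1: 1 + 3 + 3 + 2 + 4 = 13
  Site 6: 3 + 4 + 2 + 0 + 2 = 11
  Site 3: 2 + 2 + 1 + 4 + 3 = 12
  Site 7: 4 + 0 + 0 + 3 + 1 = 8
Site 1 has the highest total.

Site 1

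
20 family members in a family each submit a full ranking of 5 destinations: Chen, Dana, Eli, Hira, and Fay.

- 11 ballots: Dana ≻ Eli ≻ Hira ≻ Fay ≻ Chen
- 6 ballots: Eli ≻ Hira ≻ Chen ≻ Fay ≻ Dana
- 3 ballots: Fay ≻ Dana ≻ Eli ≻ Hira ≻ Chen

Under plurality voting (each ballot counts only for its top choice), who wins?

Dana

First-place vote totals:
  Chen: 0
  Dana: 11
  Eli: 6
  Hira: 0
  Fay: 3
Dana has the most first-place votes.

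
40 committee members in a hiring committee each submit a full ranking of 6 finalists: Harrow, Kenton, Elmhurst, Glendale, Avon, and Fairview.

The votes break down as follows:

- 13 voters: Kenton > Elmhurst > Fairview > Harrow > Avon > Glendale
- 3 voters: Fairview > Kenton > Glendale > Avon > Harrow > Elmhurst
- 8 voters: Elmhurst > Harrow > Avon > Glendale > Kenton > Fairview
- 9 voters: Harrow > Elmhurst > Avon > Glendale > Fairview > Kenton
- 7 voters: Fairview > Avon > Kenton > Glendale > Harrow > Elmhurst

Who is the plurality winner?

Kenton

First-place vote totals:
  Harrow: 9
  Kenton: 13
  Elmhurst: 8
  Glendale: 0
  Avon: 0
  Fairview: 10
Kenton has the most first-place votes.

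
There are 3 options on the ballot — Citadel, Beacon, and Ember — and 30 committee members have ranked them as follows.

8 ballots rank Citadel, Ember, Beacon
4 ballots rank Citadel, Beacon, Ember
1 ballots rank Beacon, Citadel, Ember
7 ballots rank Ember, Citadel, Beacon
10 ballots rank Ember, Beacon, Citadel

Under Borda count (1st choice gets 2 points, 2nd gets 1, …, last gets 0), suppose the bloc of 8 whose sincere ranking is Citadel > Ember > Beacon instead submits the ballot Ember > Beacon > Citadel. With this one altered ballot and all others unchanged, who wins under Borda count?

Ember

Borda totals with the altered ballot: Citadel 16, Beacon 24, Ember 50.
The winner is unchanged: still Ember.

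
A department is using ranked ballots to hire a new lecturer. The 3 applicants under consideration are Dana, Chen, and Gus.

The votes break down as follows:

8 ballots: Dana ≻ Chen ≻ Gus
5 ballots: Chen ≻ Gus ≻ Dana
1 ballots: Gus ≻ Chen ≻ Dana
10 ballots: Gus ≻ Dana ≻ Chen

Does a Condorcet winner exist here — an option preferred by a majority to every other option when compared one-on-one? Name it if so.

No Condorcet winner

Head-to-head results (24 voters total):
Dana vs Chen: Dana wins 18–6.
Dana vs Gus: Gus wins 16–8.
Chen vs Gus: Chen wins 13–11.
No candidate beats all others: Dana beats Chen beats Gus beats Dana, a majority cycle.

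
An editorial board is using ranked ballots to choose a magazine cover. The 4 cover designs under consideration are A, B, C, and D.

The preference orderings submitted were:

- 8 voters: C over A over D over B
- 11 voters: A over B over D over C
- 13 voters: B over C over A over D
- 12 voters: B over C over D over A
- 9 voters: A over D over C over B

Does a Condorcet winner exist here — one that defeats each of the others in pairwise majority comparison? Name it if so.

Head-to-head results (53 voters total):
A vs B: A wins 28–25.
A vs C: C wins 33–20.
A vs D: A wins 41–12.
B vs C: B wins 36–17.
B vs D: B wins 36–17.
C vs D: C wins 33–20.
No candidate beats all others: A beats B beats C beats A, a majority cycle.

None — there is no Condorcet winner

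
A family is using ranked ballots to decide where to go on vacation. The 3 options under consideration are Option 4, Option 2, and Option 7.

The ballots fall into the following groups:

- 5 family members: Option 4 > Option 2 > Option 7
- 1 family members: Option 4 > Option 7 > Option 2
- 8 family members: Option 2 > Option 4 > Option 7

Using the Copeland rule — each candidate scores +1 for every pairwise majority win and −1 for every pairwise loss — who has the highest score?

Pairwise results:
  Option 4 vs Option 2: Option 2 wins 8–6.
  Option 4 vs Option 7: Option 4 wins 14–0.
  Option 2 vs Option 7: Option 2 wins 13–1.
Copeland scores (wins − losses):
  Option 4: 1 − 1 = 0
  Option 2: 2 − 0 = 2
  Option 7: 0 − 2 = -2
Option 2 has the best Copeland score.

Option 2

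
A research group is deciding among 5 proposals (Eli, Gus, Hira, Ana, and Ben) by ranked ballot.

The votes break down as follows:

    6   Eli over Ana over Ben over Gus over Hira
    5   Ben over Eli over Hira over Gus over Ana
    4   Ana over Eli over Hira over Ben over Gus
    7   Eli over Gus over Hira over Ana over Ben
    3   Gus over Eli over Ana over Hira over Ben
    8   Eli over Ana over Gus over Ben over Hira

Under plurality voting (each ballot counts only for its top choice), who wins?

Eli

First-place vote totals:
  Eli: 21
  Gus: 3
  Hira: 0
  Ana: 4
  Ben: 5
Eli has the most first-place votes.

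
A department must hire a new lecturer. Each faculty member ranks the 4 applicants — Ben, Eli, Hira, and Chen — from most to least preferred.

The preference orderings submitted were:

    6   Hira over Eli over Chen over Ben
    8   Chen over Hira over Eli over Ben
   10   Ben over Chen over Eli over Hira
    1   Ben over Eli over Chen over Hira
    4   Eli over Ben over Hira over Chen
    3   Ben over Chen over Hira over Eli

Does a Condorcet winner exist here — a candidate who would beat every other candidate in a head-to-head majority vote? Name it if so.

Head-to-head results (32 voters total):
Ben vs Eli: Eli wins 18–14.
Ben vs Hira: Ben wins 18–14.
Ben vs Chen: Ben wins 18–14.
Eli vs Hira: Hira wins 17–15.
Eli vs Chen: Chen wins 21–11.
Hira vs Chen: Chen wins 22–10.
No candidate beats all others: Ben beats Hira beats Eli beats Ben, a majority cycle.

No Condorcet winner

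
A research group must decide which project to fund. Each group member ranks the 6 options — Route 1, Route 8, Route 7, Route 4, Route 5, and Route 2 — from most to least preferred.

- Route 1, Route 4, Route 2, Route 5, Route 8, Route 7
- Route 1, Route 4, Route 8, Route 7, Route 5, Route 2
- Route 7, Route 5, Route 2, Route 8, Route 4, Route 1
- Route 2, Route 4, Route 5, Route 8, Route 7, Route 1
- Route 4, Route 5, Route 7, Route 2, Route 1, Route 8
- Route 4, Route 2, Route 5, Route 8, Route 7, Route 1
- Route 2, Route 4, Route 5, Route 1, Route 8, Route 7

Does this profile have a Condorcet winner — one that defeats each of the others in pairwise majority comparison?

Head-to-head results (7 voters total):
Route 1 vs Route 8: Route 1 wins 4–3.
Route 1 vs Route 7: Route 7 wins 4–3.
Route 1 vs Route 4: Route 4 wins 5–2.
Route 1 vs Route 5: Route 5 wins 5–2.
Route 1 vs Route 2: Route 2 wins 5–2.
Route 8 vs Route 7: Route 8 wins 5–2.
Route 8 vs Route 4: Route 4 wins 6–1.
Route 8 vs Route 5: Route 5 wins 6–1.
Route 8 vs Route 2: Route 2 wins 6–1.
Route 7 vs Route 4: Route 4 wins 6–1.
Route 7 vs Route 5: Route 5 wins 5–2.
Route 7 vs Route 2: Route 2 wins 4–3.
Route 4 vs Route 5: Route 4 wins 6–1.
Route 4 vs Route 2: Route 4 wins 4–3.
Route 5 vs Route 2: Route 2 wins 4–3.
Route 4 beats each rival — Route 1 (5–2), Route 8 (6–1), Route 7 (6–1), Route 5 (6–1), Route 2 (4–3) — so Route 4 is the Condorcet winner.

Yes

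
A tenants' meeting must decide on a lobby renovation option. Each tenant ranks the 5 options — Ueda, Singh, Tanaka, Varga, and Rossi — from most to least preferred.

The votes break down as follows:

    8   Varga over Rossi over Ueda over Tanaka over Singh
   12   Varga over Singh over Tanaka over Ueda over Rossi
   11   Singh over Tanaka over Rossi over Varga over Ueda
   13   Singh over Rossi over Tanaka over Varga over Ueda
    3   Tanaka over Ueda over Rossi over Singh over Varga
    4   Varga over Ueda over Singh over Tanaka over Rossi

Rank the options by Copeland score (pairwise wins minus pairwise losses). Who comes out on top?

Singh

Pairwise results:
  Ueda vs Singh: Singh wins 36–15.
  Ueda vs Tanaka: Tanaka wins 39–12.
  Ueda vs Varga: Varga wins 48–3.
  Ueda vs Rossi: Rossi wins 32–19.
  Singh vs Tanaka: Singh wins 40–11.
  Singh vs Varga: Singh wins 27–24.
  Singh vs Rossi: Singh wins 40–11.
  Tanaka vs Varga: Tanaka wins 27–24.
  Tanaka vs Rossi: Tanaka wins 30–21.
  Varga vs Rossi: Rossi wins 27–24.
Copeland scores (wins − losses):
  Ueda: 0 − 4 = -4
  Singh: 4 − 0 = 4
  Tanaka: 3 − 1 = 2
  Varga: 1 − 3 = -2
  Rossi: 2 − 2 = 0
Singh has the best Copeland score.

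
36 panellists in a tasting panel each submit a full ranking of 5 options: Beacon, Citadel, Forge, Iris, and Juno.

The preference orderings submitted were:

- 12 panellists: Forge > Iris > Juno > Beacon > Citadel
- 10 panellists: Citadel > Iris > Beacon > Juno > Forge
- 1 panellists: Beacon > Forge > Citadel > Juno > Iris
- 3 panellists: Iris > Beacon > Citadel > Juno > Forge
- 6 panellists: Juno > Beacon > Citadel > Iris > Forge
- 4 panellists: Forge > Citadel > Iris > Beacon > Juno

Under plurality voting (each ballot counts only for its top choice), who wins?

Forge

First-place vote totals:
  Beacon: 1
  Citadel: 10
  Forge: 16
  Iris: 3
  Juno: 6
Forge has the most first-place votes.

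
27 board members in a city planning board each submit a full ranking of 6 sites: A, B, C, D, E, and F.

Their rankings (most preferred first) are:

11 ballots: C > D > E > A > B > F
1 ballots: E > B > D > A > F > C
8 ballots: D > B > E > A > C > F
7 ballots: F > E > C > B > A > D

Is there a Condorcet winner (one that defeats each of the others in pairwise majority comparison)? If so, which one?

There is no Condorcet winner

Head-to-head results (27 voters total):
A vs B: B wins 16–11.
A vs C: C wins 18–9.
A vs D: D wins 20–7.
A vs E: E wins 27–0.
A vs F: A wins 20–7.
B vs C: C wins 18–9.
B vs D: D wins 19–8.
B vs E: E wins 19–8.
B vs F: B wins 20–7.
C vs D: C wins 18–9.
C vs E: E wins 16–11.
C vs F: C wins 19–8.
D vs E: D wins 19–8.
D vs F: D wins 20–7.
E vs F: E wins 20–7.
No candidate beats all others: C beats D beats E beats C, a majority cycle.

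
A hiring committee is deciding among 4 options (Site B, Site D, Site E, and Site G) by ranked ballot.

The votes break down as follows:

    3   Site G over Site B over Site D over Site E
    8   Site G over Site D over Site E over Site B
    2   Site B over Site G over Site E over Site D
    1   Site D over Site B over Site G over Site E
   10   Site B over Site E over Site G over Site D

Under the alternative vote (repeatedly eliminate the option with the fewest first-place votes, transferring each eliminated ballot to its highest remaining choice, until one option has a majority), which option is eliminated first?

Site E

Round 1: Site B 12, Site G 11, Site D 1, Site E 0. Site E has the fewest and is eliminated.
Round 2: Site B 12, Site G 11, Site D 1. Site D has the fewest and is eliminated.
Round 3: Site B 13, Site G 11. Site B has a majority.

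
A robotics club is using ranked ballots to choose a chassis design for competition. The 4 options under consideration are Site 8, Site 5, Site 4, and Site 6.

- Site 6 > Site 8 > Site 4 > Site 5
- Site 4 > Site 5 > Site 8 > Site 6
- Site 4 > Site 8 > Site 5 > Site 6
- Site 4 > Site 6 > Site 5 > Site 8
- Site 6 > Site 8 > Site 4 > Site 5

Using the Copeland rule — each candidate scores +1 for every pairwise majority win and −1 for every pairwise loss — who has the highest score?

Pairwise results:
  Site 8 vs Site 5: Site 8 wins 3–2.
  Site 8 vs Site 4: Site 4 wins 3–2.
  Site 8 vs Site 6: Site 6 wins 3–2.
  Site 5 vs Site 4: Site 4 wins 5–0.
  Site 5 vs Site 6: Site 6 wins 3–2.
  Site 4 vs Site 6: Site 4 wins 3–2.
Copeland scores (wins − losses):
  Site 8: 1 − 2 = -1
  Site 5: 0 − 3 = -3
  Site 4: 3 − 0 = 3
  Site 6: 2 − 1 = 1
Site 4 has the best Copeland score.

Site 4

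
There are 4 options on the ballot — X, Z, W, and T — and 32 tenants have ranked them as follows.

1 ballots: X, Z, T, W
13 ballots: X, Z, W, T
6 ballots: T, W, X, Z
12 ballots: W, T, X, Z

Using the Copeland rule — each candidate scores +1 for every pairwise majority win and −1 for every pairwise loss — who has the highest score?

Pairwise results:
  X vs Z: X wins 32–0.
  X vs W: W wins 18–14.
  X vs T: T wins 18–14.
  Z vs W: W wins 18–14.
  Z vs T: T wins 18–14.
  W vs T: W wins 25–7.
Copeland scores (wins − losses):
  X: 1 − 2 = -1
  Z: 0 − 3 = -3
  W: 3 − 0 = 3
  T: 2 − 1 = 1
W has the best Copeland score.

W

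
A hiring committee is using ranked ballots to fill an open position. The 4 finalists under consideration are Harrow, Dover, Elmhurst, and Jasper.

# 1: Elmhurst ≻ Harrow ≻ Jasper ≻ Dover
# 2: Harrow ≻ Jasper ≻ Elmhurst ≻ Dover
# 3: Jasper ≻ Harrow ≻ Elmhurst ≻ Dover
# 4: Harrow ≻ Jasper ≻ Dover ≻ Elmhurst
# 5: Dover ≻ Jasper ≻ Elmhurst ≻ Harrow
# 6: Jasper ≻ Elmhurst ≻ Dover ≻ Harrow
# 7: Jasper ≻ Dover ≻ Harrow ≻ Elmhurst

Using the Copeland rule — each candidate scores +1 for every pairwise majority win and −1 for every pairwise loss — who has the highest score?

Pairwise results:
  Harrow vs Dover: Harrow wins 4–3.
  Harrow vs Elmhurst: Harrow wins 4–3.
  Harrow vs Jasper: Jasper wins 4–3.
  Dover vs Elmhurst: Elmhurst wins 4–3.
  Dover vs Jasper: Jasper wins 6–1.
  Elmhurst vs Jasper: Jasper wins 6–1.
Copeland scores (wins − losses):
  Harrow: 2 − 1 = 1
  Dover: 0 − 3 = -3
  Elmhurst: 1 − 2 = -1
  Jasper: 3 − 0 = 3
Jasper has the best Copeland score.

Jasper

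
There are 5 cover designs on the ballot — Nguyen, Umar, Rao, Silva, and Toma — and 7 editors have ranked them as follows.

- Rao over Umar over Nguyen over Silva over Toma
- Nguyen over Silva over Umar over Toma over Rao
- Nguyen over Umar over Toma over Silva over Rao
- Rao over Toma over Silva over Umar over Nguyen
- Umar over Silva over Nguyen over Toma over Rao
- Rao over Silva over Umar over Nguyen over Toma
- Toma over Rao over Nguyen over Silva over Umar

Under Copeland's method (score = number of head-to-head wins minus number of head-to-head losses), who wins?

Pairwise results:
  Nguyen vs Umar: Umar wins 4–3.
  Nguyen vs Rao: Rao wins 4–3.
  Nguyen vs Silva: Nguyen wins 4–3.
  Nguyen vs Toma: Nguyen wins 5–2.
  Umar vs Rao: Rao wins 4–3.
  Umar vs Silva: Silva wins 4–3.
  Umar vs Toma: Umar wins 5–2.
  Rao vs Silva: Rao wins 4–3.
  Rao vs Toma: Toma wins 4–3.
  Silva vs Toma: Silva wins 4–3.
Copeland scores (wins − losses):
  Nguyen: 2 − 2 = 0
  Umar: 2 − 2 = 0
  Rao: 3 − 1 = 2
  Silva: 2 − 2 = 0
  Toma: 1 − 3 = -2
Rao has the best Copeland score.

Rao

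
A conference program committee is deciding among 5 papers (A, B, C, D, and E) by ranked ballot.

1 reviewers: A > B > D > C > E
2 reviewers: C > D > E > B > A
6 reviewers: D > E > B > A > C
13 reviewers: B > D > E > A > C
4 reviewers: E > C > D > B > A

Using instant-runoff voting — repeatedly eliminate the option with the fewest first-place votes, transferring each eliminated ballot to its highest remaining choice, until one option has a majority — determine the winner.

B

Round 1: B 13, D 6, E 4, C 2, A 1. A has the fewest and is eliminated.
Round 2: B 14, D 6, E 4, C 2. B has a majority.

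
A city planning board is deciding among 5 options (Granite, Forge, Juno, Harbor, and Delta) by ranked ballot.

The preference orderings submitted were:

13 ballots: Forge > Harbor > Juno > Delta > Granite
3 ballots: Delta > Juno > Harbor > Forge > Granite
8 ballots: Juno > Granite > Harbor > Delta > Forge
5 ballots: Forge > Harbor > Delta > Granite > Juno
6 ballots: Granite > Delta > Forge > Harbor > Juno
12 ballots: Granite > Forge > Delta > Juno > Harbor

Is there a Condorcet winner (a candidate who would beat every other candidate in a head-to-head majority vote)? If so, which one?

Head-to-head results (47 voters total):
Granite vs Forge: Granite wins 26–21.
Granite vs Juno: Juno wins 24–23.
Granite vs Harbor: Granite wins 26–21.
Granite vs Delta: Granite wins 26–21.
Forge vs Juno: Forge wins 36–11.
Forge vs Harbor: Forge wins 36–11.
Forge vs Delta: Forge wins 30–17.
Juno vs Harbor: Harbor wins 24–23.
Juno vs Delta: Delta wins 26–21.
Harbor vs Delta: Harbor wins 26–21.
No candidate beats all others: Granite beats Forge beats Juno beats Granite, a majority cycle.

There is no Condorcet winner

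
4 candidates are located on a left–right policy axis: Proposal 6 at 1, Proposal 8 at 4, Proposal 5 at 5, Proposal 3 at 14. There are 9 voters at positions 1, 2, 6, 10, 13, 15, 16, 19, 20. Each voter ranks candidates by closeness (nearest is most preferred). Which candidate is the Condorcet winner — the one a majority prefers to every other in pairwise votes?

Proposal 3

With single-peaked preferences on a line, the Condorcet winner is the candidate closest to the median voter.
The median voter (position 13) is closest to Proposal 3 at 14.
Check: Proposal 3 vs Proposal 8 — voters closer to Proposal 3: 6 of 9.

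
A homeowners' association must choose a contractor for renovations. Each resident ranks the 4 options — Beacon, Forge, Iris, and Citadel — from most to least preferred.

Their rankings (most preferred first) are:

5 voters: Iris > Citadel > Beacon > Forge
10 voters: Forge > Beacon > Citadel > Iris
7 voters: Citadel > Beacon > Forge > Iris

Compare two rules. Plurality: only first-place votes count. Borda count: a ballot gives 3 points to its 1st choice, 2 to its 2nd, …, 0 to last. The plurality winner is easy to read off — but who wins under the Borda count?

Plurality first-place counts: Beacon 0, Forge 10, Iris 5, Citadel 7 → Forge.
Borda totals: Beacon 39, Forge 37, Iris 15, Citadel 41 → Citadel.

Citadel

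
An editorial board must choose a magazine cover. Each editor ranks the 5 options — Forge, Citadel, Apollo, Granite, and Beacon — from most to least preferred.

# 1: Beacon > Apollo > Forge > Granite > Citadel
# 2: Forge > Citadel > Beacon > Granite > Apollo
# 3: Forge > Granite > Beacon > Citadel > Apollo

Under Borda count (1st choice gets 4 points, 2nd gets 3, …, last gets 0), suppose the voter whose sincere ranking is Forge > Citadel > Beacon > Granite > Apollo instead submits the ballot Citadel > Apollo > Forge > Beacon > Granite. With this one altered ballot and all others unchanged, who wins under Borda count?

Forge

Borda totals with the altered ballot: Forge 8, Citadel 5, Apollo 6, Granite 4, Beacon 7.
The winner is unchanged: still Forge.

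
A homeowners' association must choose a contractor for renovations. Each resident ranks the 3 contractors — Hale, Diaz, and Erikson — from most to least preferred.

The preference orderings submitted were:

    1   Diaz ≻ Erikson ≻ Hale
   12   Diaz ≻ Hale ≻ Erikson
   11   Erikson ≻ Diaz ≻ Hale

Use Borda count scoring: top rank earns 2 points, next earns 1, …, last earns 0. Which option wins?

Diaz

Borda scores:
  Hale: 0 + 12·1 + 11·0 = 12
  Diaz: 2 + 12·2 + 11·1 = 37
  Erikson: 1 + 12·0 + 11·2 = 23
Diaz has the highest total.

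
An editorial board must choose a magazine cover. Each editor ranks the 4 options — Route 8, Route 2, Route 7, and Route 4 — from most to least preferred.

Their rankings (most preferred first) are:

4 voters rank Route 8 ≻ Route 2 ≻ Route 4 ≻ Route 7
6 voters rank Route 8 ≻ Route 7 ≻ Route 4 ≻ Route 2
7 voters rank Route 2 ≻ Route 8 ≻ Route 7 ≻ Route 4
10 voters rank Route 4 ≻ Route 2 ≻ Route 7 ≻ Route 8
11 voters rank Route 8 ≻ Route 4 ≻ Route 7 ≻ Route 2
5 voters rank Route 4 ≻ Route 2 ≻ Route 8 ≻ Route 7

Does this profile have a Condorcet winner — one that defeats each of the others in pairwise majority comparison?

Head-to-head results (43 voters total):
Route 8 vs Route 2: Route 2 wins 22–21.
Route 8 vs Route 7: Route 8 wins 33–10.
Route 8 vs Route 4: Route 8 wins 28–15.
Route 2 vs Route 7: Route 2 wins 26–17.
Route 2 vs Route 4: Route 4 wins 32–11.
Route 7 vs Route 4: Route 4 wins 30–13.
No candidate beats all others: Route 8 beats Route 4 beats Route 2 beats Route 8, a majority cycle.

No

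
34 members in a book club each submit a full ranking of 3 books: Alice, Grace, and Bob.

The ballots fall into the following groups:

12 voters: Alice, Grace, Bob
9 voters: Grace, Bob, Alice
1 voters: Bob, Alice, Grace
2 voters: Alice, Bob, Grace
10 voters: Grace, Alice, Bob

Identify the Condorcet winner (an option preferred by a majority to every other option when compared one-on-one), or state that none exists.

Head-to-head results (34 voters total):
Alice vs Grace: Grace wins 19–15.
Alice vs Bob: Alice wins 24–10.
Grace vs Bob: Grace wins 31–3.
Grace beats each rival — Alice (19–15), Bob (31–3) — so Grace is the Condorcet winner.

Grace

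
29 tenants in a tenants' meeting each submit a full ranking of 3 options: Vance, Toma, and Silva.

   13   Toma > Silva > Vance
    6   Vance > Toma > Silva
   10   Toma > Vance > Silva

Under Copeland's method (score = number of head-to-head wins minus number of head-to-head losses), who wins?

Toma

Pairwise results:
  Vance vs Toma: Toma wins 23–6.
  Vance vs Silva: Vance wins 16–13.
  Toma vs Silva: Toma wins 29–0.
Copeland scores (wins − losses):
  Vance: 1 − 1 = 0
  Toma: 2 − 0 = 2
  Silva: 0 − 2 = -2
Toma has the best Copeland score.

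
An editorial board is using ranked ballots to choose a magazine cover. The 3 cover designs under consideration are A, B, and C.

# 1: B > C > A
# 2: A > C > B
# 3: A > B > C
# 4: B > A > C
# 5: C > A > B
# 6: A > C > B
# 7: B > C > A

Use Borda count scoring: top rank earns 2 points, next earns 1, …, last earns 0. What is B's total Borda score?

7

Borda scores:
  A: 0 + 2 + 2 + 1 + 1 + 2 + 0 = 8
  B: 2 + 0 + 1 + 2 + 0 + 0 + 2 = 7
  C: 1 + 1 + 0 + 0 + 2 + 1 + 1 = 6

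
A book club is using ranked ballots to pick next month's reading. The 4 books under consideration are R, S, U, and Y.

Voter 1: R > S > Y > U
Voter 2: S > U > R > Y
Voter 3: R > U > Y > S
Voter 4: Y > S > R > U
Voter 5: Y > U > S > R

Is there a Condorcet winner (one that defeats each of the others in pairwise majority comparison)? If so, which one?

There is no Condorcet winner

Head-to-head results (5 voters total):
R vs S: S wins 3–2.
R vs U: R wins 3–2.
R vs Y: R wins 3–2.
S vs U: S wins 3–2.
S vs Y: Y wins 3–2.
U vs Y: Y wins 3–2.
No candidate beats all others: R beats Y beats S beats R, a majority cycle.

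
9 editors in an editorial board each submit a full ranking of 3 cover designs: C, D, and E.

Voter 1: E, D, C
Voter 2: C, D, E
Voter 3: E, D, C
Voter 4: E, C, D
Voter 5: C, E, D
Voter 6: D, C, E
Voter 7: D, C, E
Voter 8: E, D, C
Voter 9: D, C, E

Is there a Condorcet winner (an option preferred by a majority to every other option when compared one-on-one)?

No

Head-to-head results (9 voters total):
C vs D: D wins 6–3.
C vs E: C wins 5–4.
D vs E: E wins 5–4.
No candidate beats all others: C beats E beats D beats C, a majority cycle.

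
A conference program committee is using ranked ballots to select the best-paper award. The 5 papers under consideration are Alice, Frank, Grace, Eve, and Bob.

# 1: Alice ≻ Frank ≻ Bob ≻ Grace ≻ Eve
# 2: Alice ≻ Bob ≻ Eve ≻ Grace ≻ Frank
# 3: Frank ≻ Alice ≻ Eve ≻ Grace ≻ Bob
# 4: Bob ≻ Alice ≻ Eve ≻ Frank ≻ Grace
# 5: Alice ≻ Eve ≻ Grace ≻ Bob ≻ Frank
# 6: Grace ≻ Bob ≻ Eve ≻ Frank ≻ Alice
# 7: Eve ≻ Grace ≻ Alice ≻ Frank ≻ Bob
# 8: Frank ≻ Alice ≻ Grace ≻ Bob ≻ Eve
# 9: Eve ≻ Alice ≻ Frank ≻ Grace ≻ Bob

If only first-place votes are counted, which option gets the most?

First-place vote totals:
  Alice: 3
  Frank: 2
  Grace: 1
  Eve: 2
  Bob: 1
Alice has the most first-place votes.

Alice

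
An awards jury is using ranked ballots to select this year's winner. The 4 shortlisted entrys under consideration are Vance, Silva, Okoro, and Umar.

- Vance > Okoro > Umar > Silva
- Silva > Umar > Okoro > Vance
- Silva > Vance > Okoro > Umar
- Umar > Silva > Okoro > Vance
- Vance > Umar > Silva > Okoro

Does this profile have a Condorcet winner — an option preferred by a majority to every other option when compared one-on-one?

Head-to-head results (5 voters total):
Vance vs Silva: Silva wins 3–2.
Vance vs Okoro: Vance wins 3–2.
Vance vs Umar: Vance wins 3–2.
Silva vs Okoro: Silva wins 4–1.
Silva vs Umar: Umar wins 3–2.
Okoro vs Umar: Umar wins 3–2.
No candidate beats all others: Vance beats Umar beats Silva beats Vance, a majority cycle.

No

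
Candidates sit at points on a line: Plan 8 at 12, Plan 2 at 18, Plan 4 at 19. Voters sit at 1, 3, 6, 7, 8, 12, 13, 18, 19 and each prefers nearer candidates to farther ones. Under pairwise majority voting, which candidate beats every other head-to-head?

Plan 8

With single-peaked preferences on a line, the Condorcet winner is the candidate closest to the median voter.
The median voter (position 8) is closest to Plan 8 at 12.
Check: Plan 8 vs Plan 4 — voters closer to Plan 8: 7 of 9.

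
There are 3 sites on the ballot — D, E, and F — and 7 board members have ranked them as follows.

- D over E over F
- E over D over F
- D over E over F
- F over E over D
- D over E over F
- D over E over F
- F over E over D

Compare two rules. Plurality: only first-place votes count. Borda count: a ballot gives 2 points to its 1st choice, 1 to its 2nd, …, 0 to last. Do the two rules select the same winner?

Plurality first-place counts: D 4, E 1, F 2 → D.
Borda totals: D 9, E 8, F 4 → D.
The two rules agree on D.

Yes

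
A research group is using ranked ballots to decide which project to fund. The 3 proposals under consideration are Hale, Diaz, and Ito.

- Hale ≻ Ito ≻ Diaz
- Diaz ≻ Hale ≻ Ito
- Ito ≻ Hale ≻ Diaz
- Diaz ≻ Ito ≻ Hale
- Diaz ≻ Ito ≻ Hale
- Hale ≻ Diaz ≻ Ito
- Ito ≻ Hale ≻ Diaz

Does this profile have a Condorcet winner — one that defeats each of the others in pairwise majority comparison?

No

Head-to-head results (7 voters total):
Hale vs Diaz: Hale wins 4–3.
Hale vs Ito: Ito wins 4–3.
Diaz vs Ito: Diaz wins 4–3.
No candidate beats all others: Hale beats Diaz beats Ito beats Hale, a majority cycle.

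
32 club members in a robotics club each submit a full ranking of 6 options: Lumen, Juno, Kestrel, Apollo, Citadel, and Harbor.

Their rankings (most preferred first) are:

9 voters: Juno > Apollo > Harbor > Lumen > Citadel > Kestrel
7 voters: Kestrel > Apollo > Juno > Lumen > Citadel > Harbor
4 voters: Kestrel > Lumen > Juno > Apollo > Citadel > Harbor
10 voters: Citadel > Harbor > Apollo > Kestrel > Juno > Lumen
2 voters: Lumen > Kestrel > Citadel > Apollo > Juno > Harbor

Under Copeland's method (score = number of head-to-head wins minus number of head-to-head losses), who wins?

Apollo

Pairwise results:
  Lumen vs Juno: Juno wins 26–6.
  Lumen vs Kestrel: Kestrel wins 21–11.
  Lumen vs Apollo: Apollo wins 26–6.
  Lumen vs Citadel: Lumen wins 22–10.
  Lumen vs Harbor: Harbor wins 19–13.
  Juno vs Kestrel: Kestrel wins 23–9.
  Juno vs Apollo: Apollo wins 19–13.
  Juno vs Citadel: Juno wins 20–12.
  Juno vs Harbor: Juno wins 22–10.
  Kestrel vs Apollo: Apollo wins 19–13.
  Kestrel vs Citadel: Citadel wins 19–13.
  Kestrel vs Harbor: Harbor wins 19–13.
  Apollo vs Citadel: Apollo wins 20–12.
  Apollo vs Harbor: Apollo wins 22–10.
  Citadel vs Harbor: Citadel wins 23–9.
Copeland scores (wins − losses):
  Lumen: 1 − 4 = -3
  Juno: 3 − 2 = 1
  Kestrel: 2 − 3 = -1
  Apollo: 5 − 0 = 5
  Citadel: 2 − 3 = -1
  Harbor: 2 − 3 = -1
Apollo has the best Copeland score.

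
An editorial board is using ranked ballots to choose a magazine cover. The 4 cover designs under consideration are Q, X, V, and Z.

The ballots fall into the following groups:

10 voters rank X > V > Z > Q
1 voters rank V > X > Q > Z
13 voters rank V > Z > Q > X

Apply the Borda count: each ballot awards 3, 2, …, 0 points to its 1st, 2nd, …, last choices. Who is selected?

V

Borda scores:
  Q: 10·0 + 1 + 13·1 = 14
  X: 10·3 + 2 + 13·0 = 32
  V: 10·2 + 3 + 13·3 = 62
  Z: 10·1 + 0 + 13·2 = 36
V has the highest total.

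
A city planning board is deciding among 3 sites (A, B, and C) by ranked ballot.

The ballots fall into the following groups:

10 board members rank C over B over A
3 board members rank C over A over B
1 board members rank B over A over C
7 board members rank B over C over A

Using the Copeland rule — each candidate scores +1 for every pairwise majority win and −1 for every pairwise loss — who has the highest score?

C

Pairwise results:
  A vs B: B wins 18–3.
  A vs C: C wins 20–1.
  B vs C: C wins 13–8.
Copeland scores (wins − losses):
  A: 0 − 2 = -2
  B: 1 − 1 = 0
  C: 2 − 0 = 2
C has the best Copeland score.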